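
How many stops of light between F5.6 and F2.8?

f/5.6 → f/4 → f/2.8 — count the steps: 2 stops.

2 stops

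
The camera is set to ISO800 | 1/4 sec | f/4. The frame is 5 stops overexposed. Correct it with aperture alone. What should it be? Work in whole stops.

f/22

Overexposed by 5 stops → need 5 stops darker.
Aperture: f/4 → f/5.6 → f/8 → f/11 → f/16 → f/22.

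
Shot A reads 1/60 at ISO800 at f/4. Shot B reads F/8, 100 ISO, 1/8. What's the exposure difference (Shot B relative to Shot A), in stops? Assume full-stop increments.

2 stops darker

Aperture: f/4 → f/5.6 → f/8 — 2 stops stopped down (darker).
Shutter speed: 1/60 → 1/30 → 1/15 → 1/8 — 3 stops longer (brighter).
ISO: 800 → 400 → 200 → 100 — 3 stops lower (darker).
Net: −2 +3 −3 = −2 stops.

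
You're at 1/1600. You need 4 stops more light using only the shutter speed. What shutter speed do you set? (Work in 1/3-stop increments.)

Shutter speed: 1/1600 → 1/1250 → 1/1000 → 1/800 → 1/640 → 1/500 → 1/400 → 1/320 → 1/250 → 1/200 → 1/160 → 1/125 → 1/100 — 4 stops longer (brighter).

1/100s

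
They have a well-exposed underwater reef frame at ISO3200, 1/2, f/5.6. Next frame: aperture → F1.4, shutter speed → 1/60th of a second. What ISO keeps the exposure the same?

Aperture: f/5.6 → f/4 → f/2.8 → f/2 → f/1.4 — 4 stops larger aperture (brighter).
Shutter speed: 1/2 → 1/4 → 1/8 → 1/15 → 1/30 → 1/60 — 5 stops faster (darker).
Net change so far: 1 stop darker. Offset with the ISO: 3200 → 6400.

ISO 6400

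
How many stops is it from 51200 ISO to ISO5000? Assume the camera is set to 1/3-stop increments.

3 1/3 stops

51200 → 40000 → 32000 → 25600 → 20000 → 16000 → 12800 → 10000 → 8000 → 6400 → 5000 — count the steps: 10 third-stops = 3 1/3 stops.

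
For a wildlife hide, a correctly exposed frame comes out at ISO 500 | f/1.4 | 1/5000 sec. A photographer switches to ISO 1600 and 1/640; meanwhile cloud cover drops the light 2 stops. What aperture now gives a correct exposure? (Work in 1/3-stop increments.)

f/3.5

Scene light: 2 stops darker.
ISO: 500 → 640 → 800 → 1000 → 1250 → 1600 — 1 2/3 stops higher (brighter).
Shutter speed: 1/5000 → 1/4000 → 1/3200 → 1/2500 → 1/2000 → 1/1600 → 1/1250 → 1/1000 → 1/800 → 1/640 — 3 stops longer (brighter).
Net so far: 2 2/3 stops brighter. Aperture: f/1.4 → f/1.6 → f/1.8 → f/2 → f/2.2 → f/2.5 → f/2.8 → f/3.2 → f/3.5.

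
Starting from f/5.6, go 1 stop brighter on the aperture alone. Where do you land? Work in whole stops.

Aperture: f/5.6 → f/4 — 1 stop larger aperture (brighter).

f/4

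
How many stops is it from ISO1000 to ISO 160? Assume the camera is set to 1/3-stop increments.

1000 → 800 → 640 → 500 → 400 → 320 → 250 → 200 → 160 — count the steps: 8 third-stops = 2 2/3 stops.

2 2/3 stops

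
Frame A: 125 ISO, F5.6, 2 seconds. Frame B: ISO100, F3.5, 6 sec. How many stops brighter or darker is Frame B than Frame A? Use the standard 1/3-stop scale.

2 2/3 stops brighter

Aperture: f/5.6 → f/5 → f/4.5 → f/4 → f/3.5 — 1 1/3 stops larger aperture (brighter).
Shutter speed: 2 → 2.5 → 3.2 → 4 → 5 → 6 — 1 2/3 stops slower (brighter).
ISO: 125 → 100 — 1/3 stop lower (darker).
Net: +1 1/3 +1 2/3 −1/3 = +2 2/3 stops.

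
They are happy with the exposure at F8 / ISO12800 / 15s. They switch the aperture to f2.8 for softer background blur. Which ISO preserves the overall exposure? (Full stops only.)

ISO 1600

Aperture: f/8 → f/5.6 → f/4 → f/2.8 — 3 stops wider (brighter).
Need 3 stops darker from the ISO: 12800 → 6400 → 3200 → 1600.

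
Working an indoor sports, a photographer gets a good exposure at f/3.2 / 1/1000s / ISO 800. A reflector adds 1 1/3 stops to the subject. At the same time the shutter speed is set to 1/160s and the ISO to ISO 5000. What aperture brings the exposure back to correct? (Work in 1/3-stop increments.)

f/32

Scene light: 1 1/3 stops brighter.
Shutter speed: 1/1000 → 1/800 → 1/640 → 1/500 → 1/400 → 1/320 → 1/250 → 1/200 → 1/160 — 2 2/3 stops longer (brighter).
ISO: 800 → 1000 → 1250 → 1600 → 2000 → 2500 → 3200 → 4000 → 5000 — 2 2/3 stops higher (brighter).
Net so far: 6 2/3 stops brighter. Aperture: f/3.2 → f/3.5 → f/4 → f/4.5 → f/5 → f/5.6 → f/6.3 → f/7.1 → f/8 → f/9 → f/10 → f/11 → f/13 → f/14 → f/16 → f/18 → f/20 → f/22 → f/25 → f/29 → f/32.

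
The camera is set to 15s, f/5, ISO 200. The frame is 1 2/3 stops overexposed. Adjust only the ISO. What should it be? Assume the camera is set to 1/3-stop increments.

ISO 64

Overexposed by 1 2/3 stops → need 1 2/3 stops darker.
ISO: 200 → 160 → 125 → 100 → 80 → 64.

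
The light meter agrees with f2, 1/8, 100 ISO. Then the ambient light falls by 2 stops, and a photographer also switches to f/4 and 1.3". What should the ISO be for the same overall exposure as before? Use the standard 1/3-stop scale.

ISO 160

Scene light: 2 stops darker.
Aperture: f/2 → f/2.2 → f/2.5 → f/2.8 → f/3.2 → f/3.5 → f/4 — 2 stops smaller aperture (darker).
Shutter speed: 1/8 → 1/6 → 1/5 → 1/4 → 0.3 → 0.4 → 0.5 → 0.6 → 0.8 → 1 → 1.3 — 3 1/3 stops slower (brighter).
Net so far: 2/3 stop darker. ISO: 100 → 125 → 160.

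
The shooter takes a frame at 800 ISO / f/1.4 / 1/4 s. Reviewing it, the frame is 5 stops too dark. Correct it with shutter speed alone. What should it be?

8 s

Underexposed by 5 stops → need 5 stops brighter.
Shutter speed: 1/4 → 1/2 → 1 → 2 → 4 → 8.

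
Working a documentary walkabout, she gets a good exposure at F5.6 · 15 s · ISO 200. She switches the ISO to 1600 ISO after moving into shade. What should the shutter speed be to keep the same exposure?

ISO: 200 → 400 → 800 → 1600 — 3 stops raised (brighter).
Need 3 stops darker from the shutter speed: 15 → 8 → 4 → 2.

2 s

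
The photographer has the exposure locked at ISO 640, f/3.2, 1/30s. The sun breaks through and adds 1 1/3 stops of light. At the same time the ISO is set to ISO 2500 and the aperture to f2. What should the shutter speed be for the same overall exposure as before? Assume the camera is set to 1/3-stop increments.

1/800s

Scene light: 1 1/3 stops brighter.
ISO: 640 → 800 → 1000 → 1250 → 1600 → 2000 → 2500 — 2 stops raised (brighter).
Aperture: f/3.2 → f/2.8 → f/2.5 → f/2.2 → f/2 — 1 1/3 stops opened up (brighter).
Net so far: 4 2/3 stops brighter. Shutter speed: 1/30 → 1/40 → 1/50 → 1/60 → 1/80 → 1/100 → 1/125 → 1/160 → 1/200 → 1/250 → 1/320 → 1/400 → 1/500 → 1/640 → 1/800.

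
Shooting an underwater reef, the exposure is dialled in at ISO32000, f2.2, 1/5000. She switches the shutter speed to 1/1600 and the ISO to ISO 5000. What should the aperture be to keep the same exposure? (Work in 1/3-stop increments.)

Shutter speed: 1/5000 → 1/4000 → 1/3200 → 1/2500 → 1/2000 → 1/1600 — 1 2/3 stops longer (brighter).
ISO: 32000 → 25600 → 20000 → 16000 → 12800 → 10000 → 8000 → 6400 → 5000 — 2 2/3 stops lower (darker).
Net change so far: 1 stop darker. Offset with the aperture: f/2.2 → f/2 → f/1.8 → f/1.6.

f/1.6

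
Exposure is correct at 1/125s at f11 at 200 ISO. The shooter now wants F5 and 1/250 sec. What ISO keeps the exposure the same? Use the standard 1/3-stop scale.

Aperture: f/11 → f/10 → f/9 → f/8 → f/7.1 → f/6.3 → f/5.6 → f/5 — 2 1/3 stops opened up (brighter).
Shutter speed: 1/125 → 1/160 → 1/200 → 1/250 — 1 stop shorter (darker).
Net change so far: 1 1/3 stops brighter. Offset with the ISO: 200 → 160 → 125 → 100 → 80.

ISO 80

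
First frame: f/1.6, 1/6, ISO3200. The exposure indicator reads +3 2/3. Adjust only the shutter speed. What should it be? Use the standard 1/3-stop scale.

Overexposed by 3 2/3 stops → need 3 2/3 stops darker.
Shutter speed: 1/6 → 1/8 → 1/10 → 1/13 → 1/15 → 1/20 → 1/25 → 1/30 → 1/40 → 1/50 → 1/60 → 1/80.

1/80s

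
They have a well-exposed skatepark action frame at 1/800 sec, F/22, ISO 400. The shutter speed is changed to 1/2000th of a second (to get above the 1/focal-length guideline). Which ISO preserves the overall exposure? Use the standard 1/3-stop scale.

Shutter speed: 1/800 → 1/1000 → 1/1250 → 1/1600 → 1/2000 — 1 1/3 stops faster (darker).
Need 1 1/3 stops brighter from the ISO: 400 → 500 → 640 → 800 → 1000.

ISO 1000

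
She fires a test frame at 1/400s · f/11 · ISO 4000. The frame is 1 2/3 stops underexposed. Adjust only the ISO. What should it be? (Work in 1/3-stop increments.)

Underexposed by 1 2/3 stops → need 1 2/3 stops brighter.
ISO: 4000 → 5000 → 6400 → 8000 → 10000 → 12800.

ISO 12800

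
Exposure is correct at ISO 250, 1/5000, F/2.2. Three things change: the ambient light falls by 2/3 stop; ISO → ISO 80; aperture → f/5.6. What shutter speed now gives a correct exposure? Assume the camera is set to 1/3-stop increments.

Scene light: 2/3 stop darker.
ISO: 250 → 200 → 160 → 125 → 100 → 80 — 1 2/3 stops dropped (darker).
Aperture: f/2.2 → f/2.5 → f/2.8 → f/3.2 → f/3.5 → f/4 → f/4.5 → f/5 → f/5.6 — 2 2/3 stops stopped down (darker).
Net so far: 5 stops darker. Shutter speed: 1/5000 → 1/4000 → 1/3200 → 1/2500 → 1/2000 → 1/1600 → 1/1250 → 1/1000 → 1/800 → 1/640 → 1/500 → 1/400 → 1/320 → 1/250 → 1/200 → 1/160.

1/160s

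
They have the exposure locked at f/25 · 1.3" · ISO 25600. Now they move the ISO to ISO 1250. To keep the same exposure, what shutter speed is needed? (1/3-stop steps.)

ISO: 25600 → 20000 → 16000 → 12800 → 10000 → 8000 → 6400 → 5000 → 4000 → 3200 → 2500 → 2000 → 1600 → 1250 — 4 1/3 stops lower (darker).
Need 4 1/3 stops brighter from the shutter speed: 1.3 → 1.6 → 2 → 2.5 → 3.2 → 4 → 5 → 6 → 8 → 10 → 13 → 15 → 20 → 25.

25 s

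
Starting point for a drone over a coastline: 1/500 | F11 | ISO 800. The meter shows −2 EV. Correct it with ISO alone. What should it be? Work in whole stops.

Underexposed by 2 stops → need 2 stops brighter.
ISO: 800 → 1600 → 3200.

ISO 3200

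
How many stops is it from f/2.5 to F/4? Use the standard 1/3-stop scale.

1 1/3 stops

f/2.5 → f/2.8 → f/3.2 → f/3.5 → f/4 — count the steps: 4 third-stops = 1 1/3 stops.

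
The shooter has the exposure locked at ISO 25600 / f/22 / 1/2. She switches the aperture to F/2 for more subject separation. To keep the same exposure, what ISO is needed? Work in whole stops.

Aperture: f/22 → f/16 → f/11 → f/8 → f/5.6 → f/4 → f/2.8 → f/2 — 7 stops larger aperture (brighter).
Need 7 stops darker from the ISO: 25600 → 12800 → 6400 → 3200 → 1600 → 800 → 400 → 200.

ISO 200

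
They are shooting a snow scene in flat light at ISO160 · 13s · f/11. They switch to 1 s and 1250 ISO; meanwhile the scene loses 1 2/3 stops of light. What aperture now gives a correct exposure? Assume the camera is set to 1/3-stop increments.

f/5

Scene light: 1 2/3 stops darker.
Shutter speed: 13 → 10 → 8 → 6 → 5 → 4 → 3.2 → 2.5 → 2 → 1.6 → 1.3 → 1 — 3 2/3 stops shorter (darker).
ISO: 160 → 200 → 250 → 320 → 400 → 500 → 640 → 800 → 1000 → 1250 — 3 stops higher (brighter).
Net so far: 2 1/3 stops darker. Aperture: f/11 → f/10 → f/9 → f/8 → f/7.1 → f/6.3 → f/5.6 → f/5.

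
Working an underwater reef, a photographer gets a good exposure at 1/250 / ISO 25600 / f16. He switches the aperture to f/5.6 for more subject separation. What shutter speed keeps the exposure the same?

Aperture: f/16 → f/11 → f/8 → f/5.6 — 3 stops larger aperture (brighter).
Need 3 stops darker from the shutter speed: 1/250 → 1/500 → 1/1000 → 1/2000.

1/2000s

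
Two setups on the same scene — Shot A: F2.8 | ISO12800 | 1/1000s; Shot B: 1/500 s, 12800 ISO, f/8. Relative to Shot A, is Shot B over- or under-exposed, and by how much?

Aperture: f/2.8 → f/4 → f/5.6 → f/8 — 3 stops stopped down (darker).
Shutter speed: 1/1000 → 1/500 — 1 stop slower (brighter).
ISO: unchanged.
Net: −3 +1 = −2 stops.

2 stops darker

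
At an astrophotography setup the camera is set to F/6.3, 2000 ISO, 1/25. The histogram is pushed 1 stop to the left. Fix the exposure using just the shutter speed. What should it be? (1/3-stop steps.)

Underexposed by 1 stop → need 1 stop brighter.
Shutter speed: 1/25 → 1/20 → 1/15 → 1/13.

1/13s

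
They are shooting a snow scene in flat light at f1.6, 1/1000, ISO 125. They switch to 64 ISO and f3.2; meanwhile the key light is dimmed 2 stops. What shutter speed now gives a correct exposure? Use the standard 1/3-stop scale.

1/30s

Scene light: 2 stops darker.
ISO: 125 → 100 → 80 → 64 — 1 stop dropped (darker).
Aperture: f/1.6 → f/1.8 → f/2 → f/2.2 → f/2.5 → f/2.8 → f/3.2 — 2 stops stopped down (darker).
Net so far: 5 stops darker. Shutter speed: 1/1000 → 1/800 → 1/640 → 1/500 → 1/400 → 1/320 → 1/250 → 1/200 → 1/160 → 1/125 → 1/100 → 1/80 → 1/60 → 1/50 → 1/40 → 1/30.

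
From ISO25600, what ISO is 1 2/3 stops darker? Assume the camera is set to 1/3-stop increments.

ISO: 25600 → 20000 → 16000 → 12800 → 10000 → 8000 — 1 2/3 stops dropped (darker).

ISO 8000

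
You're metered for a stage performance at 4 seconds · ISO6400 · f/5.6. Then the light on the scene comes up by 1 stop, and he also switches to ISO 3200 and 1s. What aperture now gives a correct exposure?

f/2.8

Scene light: 1 stop brighter.
ISO: 6400 → 3200 — 1 stop dropped (darker).
Shutter speed: 4 → 2 → 1 — 2 stops faster (darker).
Net so far: 2 stops darker. Aperture: f/5.6 → f/4 → f/2.8.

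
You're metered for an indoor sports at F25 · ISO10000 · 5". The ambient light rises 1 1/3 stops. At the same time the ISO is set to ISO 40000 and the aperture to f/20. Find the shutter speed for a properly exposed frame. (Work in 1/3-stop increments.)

Scene light: 1 1/3 stops brighter.
ISO: 10000 → 12800 → 16000 → 20000 → 25600 → 32000 → 40000 — 2 stops higher (brighter).
Aperture: f/25 → f/22 → f/20 — 2/3 stop opened up (brighter).
Net so far: 4 stops brighter. Shutter speed: 5 → 4 → 3.2 → 2.5 → 2 → 1.6 → 1.3 → 1 → 0.8 → 0.6 → 0.5 → 0.4 → 0.3.

0.3 s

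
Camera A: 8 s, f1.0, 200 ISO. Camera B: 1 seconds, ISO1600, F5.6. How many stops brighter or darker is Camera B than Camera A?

Aperture: f/1.0 → f/1.4 → f/2 → f/2.8 → f/4 → f/5.6 — 5 stops narrower (darker).
Shutter speed: 8 → 4 → 2 → 1 — 3 stops faster (darker).
ISO: 200 → 400 → 800 → 1600 — 3 stops higher (brighter).
Net: −5 −3 +3 = −5 stops.

5 stops darker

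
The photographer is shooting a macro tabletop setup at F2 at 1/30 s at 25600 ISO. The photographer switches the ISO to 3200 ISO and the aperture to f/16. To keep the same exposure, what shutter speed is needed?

15 s

ISO: 25600 → 12800 → 6400 → 3200 — 3 stops lower (darker).
Aperture: f/2 → f/2.8 → f/4 → f/5.6 → f/8 → f/11 → f/16 — 6 stops smaller aperture (darker).
Net change so far: 9 stops darker. Offset with the shutter speed: 1/30 → 1/15 → 1/8 → 1/4 → 1/2 → 1 → 2 → 4 → 8 → 15.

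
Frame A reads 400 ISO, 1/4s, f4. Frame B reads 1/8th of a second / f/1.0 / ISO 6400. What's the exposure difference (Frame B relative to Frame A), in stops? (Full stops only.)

7 stops brighter

Aperture: f/4 → f/2.8 → f/2 → f/1.4 → f/1.0 — 4 stops opened up (brighter).
Shutter speed: 1/4 → 1/8 — 1 stop shorter (darker).
ISO: 400 → 800 → 1600 → 3200 → 6400 — 4 stops raised (brighter).
Net: +4 −1 +4 = +7 stops.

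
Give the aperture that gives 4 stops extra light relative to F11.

Aperture: f/11 → f/8 → f/5.6 → f/4 → f/2.8 — 4 stops opened up (brighter).

f/2.8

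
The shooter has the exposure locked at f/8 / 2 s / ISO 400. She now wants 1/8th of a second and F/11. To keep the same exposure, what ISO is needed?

ISO 12800

Shutter speed: 2 → 1 → 1/2 → 1/4 → 1/8 — 4 stops shorter (darker).
Aperture: f/8 → f/11 — 1 stop smaller aperture (darker).
Net change so far: 5 stops darker. Offset with the ISO: 400 → 800 → 1600 → 3200 → 6400 → 12800.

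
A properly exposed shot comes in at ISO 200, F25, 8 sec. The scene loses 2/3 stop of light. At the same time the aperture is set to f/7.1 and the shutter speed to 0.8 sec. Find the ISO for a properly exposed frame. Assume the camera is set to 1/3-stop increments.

ISO 250

Scene light: 2/3 stop darker.
Aperture: f/25 → f/22 → f/20 → f/18 → f/16 → f/14 → f/13 → f/11 → f/10 → f/9 → f/8 → f/7.1 — 3 2/3 stops wider (brighter).
Shutter speed: 8 → 6 → 5 → 4 → 3.2 → 2.5 → 2 → 1.6 → 1.3 → 1 → 0.8 — 3 1/3 stops faster (darker).
Net so far: 1/3 stop darker. ISO: 200 → 250.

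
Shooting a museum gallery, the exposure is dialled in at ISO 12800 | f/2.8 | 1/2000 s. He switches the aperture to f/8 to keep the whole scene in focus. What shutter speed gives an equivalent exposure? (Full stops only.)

1/250s

Aperture: f/2.8 → f/4 → f/5.6 → f/8 — 3 stops stopped down (darker).
Need 3 stops brighter from the shutter speed: 1/2000 → 1/1000 → 1/500 → 1/250.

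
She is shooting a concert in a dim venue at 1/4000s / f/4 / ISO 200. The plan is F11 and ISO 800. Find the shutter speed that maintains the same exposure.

Aperture: f/4 → f/5.6 → f/8 → f/11 — 3 stops stopped down (darker).
ISO: 200 → 400 → 800 — 2 stops raised (brighter).
Net change so far: 1 stop darker. Offset with the shutter speed: 1/4000 → 1/2000.

1/2000s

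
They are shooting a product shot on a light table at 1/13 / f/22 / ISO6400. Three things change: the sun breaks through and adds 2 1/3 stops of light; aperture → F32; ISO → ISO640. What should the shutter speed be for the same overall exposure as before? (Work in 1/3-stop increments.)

0.3 s

Scene light: 2 1/3 stops brighter.
Aperture: f/22 → f/25 → f/29 → f/32 — 1 stop narrower (darker).
ISO: 6400 → 5000 → 4000 → 3200 → 2500 → 2000 → 1600 → 1250 → 1000 → 800 → 640 — 3 1/3 stops lower (darker).
Net so far: 2 stops darker. Shutter speed: 1/13 → 1/10 → 1/8 → 1/6 → 1/5 → 1/4 → 0.3.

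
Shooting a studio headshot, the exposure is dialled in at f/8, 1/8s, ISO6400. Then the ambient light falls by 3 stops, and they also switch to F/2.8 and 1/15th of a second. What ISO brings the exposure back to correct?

Scene light: 3 stops darker.
Aperture: f/8 → f/5.6 → f/4 → f/2.8 — 3 stops opened up (brighter).
Shutter speed: 1/8 → 1/15 — 1 stop shorter (darker).
Net so far: 1 stop darker. ISO: 6400 → 12800.

ISO 12800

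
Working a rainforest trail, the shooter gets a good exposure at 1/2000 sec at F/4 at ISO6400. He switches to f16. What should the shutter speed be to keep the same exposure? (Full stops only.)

1/125s

Aperture: f/4 → f/5.6 → f/8 → f/11 → f/16 — 4 stops smaller aperture (darker).
Need 4 stops brighter from the shutter speed: 1/2000 → 1/1000 → 1/500 → 1/250 → 1/125.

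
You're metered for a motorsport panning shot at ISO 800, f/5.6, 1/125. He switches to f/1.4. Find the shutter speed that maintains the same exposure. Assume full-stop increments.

Aperture: f/5.6 → f/4 → f/2.8 → f/2 → f/1.4 — 4 stops wider (brighter).
Need 4 stops darker from the shutter speed: 1/125 → 1/250 → 1/500 → 1/1000 → 1/2000.

1/2000s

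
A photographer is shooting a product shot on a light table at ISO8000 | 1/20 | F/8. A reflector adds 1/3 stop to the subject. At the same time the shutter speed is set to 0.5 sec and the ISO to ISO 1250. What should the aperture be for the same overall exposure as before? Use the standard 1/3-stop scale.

Scene light: 1/3 stop brighter.
Shutter speed: 1/20 → 1/15 → 1/13 → 1/10 → 1/8 → 1/6 → 1/5 → 1/4 → 0.3 → 0.4 → 0.5 — 3 1/3 stops longer (brighter).
ISO: 8000 → 6400 → 5000 → 4000 → 3200 → 2500 → 2000 → 1600 → 1250 — 2 2/3 stops lower (darker).
Net so far: 1 stop brighter. Aperture: f/8 → f/9 → f/10 → f/11.

f/11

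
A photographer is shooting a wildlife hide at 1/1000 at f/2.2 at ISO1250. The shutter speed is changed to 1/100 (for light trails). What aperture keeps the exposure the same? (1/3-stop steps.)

Shutter speed: 1/1000 → 1/800 → 1/640 → 1/500 → 1/400 → 1/320 → 1/250 → 1/200 → 1/160 → 1/125 → 1/100 — 3 1/3 stops slower (brighter).
Need 3 1/3 stops darker from the aperture: f/2.2 → f/2.5 → f/2.8 → f/3.2 → f/3.5 → f/4 → f/4.5 → f/5 → f/5.6 → f/6.3 → f/7.1.

f/7.1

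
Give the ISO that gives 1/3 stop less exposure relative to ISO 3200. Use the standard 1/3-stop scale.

ISO 2500

ISO: 3200 → 2500 — 1/3 stop lower (darker).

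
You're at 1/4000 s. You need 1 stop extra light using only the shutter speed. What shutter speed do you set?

Shutter speed: 1/4000 → 1/2000 — 1 stop longer (brighter).

1/2000s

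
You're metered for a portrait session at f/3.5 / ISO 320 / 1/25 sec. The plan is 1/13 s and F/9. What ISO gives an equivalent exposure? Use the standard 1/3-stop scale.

Shutter speed: 1/25 → 1/20 → 1/15 → 1/13 — 1 stop slower (brighter).
Aperture: f/3.5 → f/4 → f/4.5 → f/5 → f/5.6 → f/6.3 → f/7.1 → f/8 → f/9 — 2 2/3 stops smaller aperture (darker).
Net change so far: 1 2/3 stops darker. Offset with the ISO: 320 → 400 → 500 → 640 → 800 → 1000.

ISO 1000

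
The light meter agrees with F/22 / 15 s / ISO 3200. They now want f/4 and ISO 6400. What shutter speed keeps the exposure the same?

Aperture: f/22 → f/16 → f/11 → f/8 → f/5.6 → f/4 — 5 stops wider (brighter).
ISO: 3200 → 6400 — 1 stop raised (brighter).
Net change so far: 6 stops brighter. Offset with the shutter speed: 15 → 8 → 4 → 2 → 1 → 1/2 → 1/4.

1/4s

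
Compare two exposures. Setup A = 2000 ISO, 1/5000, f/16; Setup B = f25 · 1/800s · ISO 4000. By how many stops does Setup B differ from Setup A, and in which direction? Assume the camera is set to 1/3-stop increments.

Aperture: f/16 → f/18 → f/20 → f/22 → f/25 — 1 1/3 stops stopped down (darker).
Shutter speed: 1/5000 → 1/4000 → 1/3200 → 1/2500 → 1/2000 → 1/1600 → 1/1250 → 1/1000 → 1/800 — 2 2/3 stops longer (brighter).
ISO: 2000 → 2500 → 3200 → 4000 — 1 stop higher (brighter).
Net: −1 1/3 +2 2/3 +1 = +2 1/3 stops.

2 1/3 stops brighter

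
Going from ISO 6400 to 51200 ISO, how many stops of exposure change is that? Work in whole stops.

6400 → 12800 → 25600 → 51200 — count the steps: 3 stops.

3 stops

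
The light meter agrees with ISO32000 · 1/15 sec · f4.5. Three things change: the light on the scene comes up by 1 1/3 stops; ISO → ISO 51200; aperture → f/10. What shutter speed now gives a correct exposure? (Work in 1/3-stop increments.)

Scene light: 1 1/3 stops brighter.
ISO: 32000 → 40000 → 51200 — 2/3 stop higher (brighter).
Aperture: f/4.5 → f/5 → f/5.6 → f/6.3 → f/7.1 → f/8 → f/9 → f/10 — 2 1/3 stops stopped down (darker).
Net so far: 1/3 stop darker. Shutter speed: 1/15 → 1/13.

1/13s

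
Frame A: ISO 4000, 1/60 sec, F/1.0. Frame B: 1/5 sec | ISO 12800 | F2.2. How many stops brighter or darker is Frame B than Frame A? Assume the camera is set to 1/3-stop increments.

Aperture: f/1.0 → f/1.1 → f/1.2 → f/1.4 → f/1.6 → f/1.8 → f/2 → f/2.2 — 2 1/3 stops narrower (darker).
Shutter speed: 1/60 → 1/50 → 1/40 → 1/30 → 1/25 → 1/20 → 1/15 → 1/13 → 1/10 → 1/8 → 1/6 → 1/5 — 3 2/3 stops longer (brighter).
ISO: 4000 → 5000 → 6400 → 8000 → 10000 → 12800 — 1 2/3 stops higher (brighter).
Net: −2 1/3 +3 2/3 +1 2/3 = +3 stops.

3 stops brighter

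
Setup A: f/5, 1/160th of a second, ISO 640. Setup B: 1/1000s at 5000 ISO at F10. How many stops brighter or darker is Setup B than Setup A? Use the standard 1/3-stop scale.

1 2/3 stops darker

Aperture: f/5 → f/5.6 → f/6.3 → f/7.1 → f/8 → f/9 → f/10 — 2 stops smaller aperture (darker).
Shutter speed: 1/160 → 1/200 → 1/250 → 1/320 → 1/400 → 1/500 → 1/640 → 1/800 → 1/1000 — 2 2/3 stops faster (darker).
ISO: 640 → 800 → 1000 → 1250 → 1600 → 2000 → 2500 → 3200 → 4000 → 5000 — 3 stops higher (brighter).
Net: −2 −2 2/3 +3 = −1 2/3 stops.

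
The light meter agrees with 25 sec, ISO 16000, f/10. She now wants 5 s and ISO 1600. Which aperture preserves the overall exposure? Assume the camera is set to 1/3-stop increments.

Shutter speed: 25 → 20 → 15 → 13 → 10 → 8 → 6 → 5 — 2 1/3 stops faster (darker).
ISO: 16000 → 12800 → 10000 → 8000 → 6400 → 5000 → 4000 → 3200 → 2500 → 2000 → 1600 — 3 1/3 stops dropped (darker).
Net change so far: 5 2/3 stops darker. Offset with the aperture: f/10 → f/9 → f/8 → f/7.1 → f/6.3 → f/5.6 → f/5 → f/4.5 → f/4 → f/3.5 → f/3.2 → f/2.8 → f/2.5 → f/2.2 → f/2 → f/1.8 → f/1.6 → f/1.4.

f/1.4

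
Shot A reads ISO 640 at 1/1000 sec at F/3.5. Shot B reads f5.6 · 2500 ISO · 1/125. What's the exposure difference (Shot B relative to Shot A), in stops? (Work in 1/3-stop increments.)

Aperture: f/3.5 → f/4 → f/4.5 → f/5 → f/5.6 — 1 1/3 stops smaller aperture (darker).
Shutter speed: 1/1000 → 1/800 → 1/640 → 1/500 → 1/400 → 1/320 → 1/250 → 1/200 → 1/160 → 1/125 — 3 stops slower (brighter).
ISO: 640 → 800 → 1000 → 1250 → 1600 → 2000 → 2500 — 2 stops higher (brighter).
Net: −1 1/3 +3 +2 = +3 2/3 stops.

3 2/3 stops brighter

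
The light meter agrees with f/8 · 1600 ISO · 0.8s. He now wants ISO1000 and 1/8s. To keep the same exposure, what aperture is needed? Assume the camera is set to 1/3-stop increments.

ISO: 1600 → 1250 → 1000 — 2/3 stop dropped (darker).
Shutter speed: 0.8 → 0.6 → 0.5 → 0.4 → 0.3 → 1/4 → 1/5 → 1/6 → 1/8 — 2 2/3 stops shorter (darker).
Net change so far: 3 1/3 stops darker. Offset with the aperture: f/8 → f/7.1 → f/6.3 → f/5.6 → f/5 → f/4.5 → f/4 → f/3.5 → f/3.2 → f/2.8 → f/2.5.

f/2.5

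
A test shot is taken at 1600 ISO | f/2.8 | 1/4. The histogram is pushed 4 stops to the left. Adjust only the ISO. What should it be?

ISO 25600

Underexposed by 4 stops → need 4 stops brighter.
ISO: 1600 → 3200 → 6400 → 12800 → 25600.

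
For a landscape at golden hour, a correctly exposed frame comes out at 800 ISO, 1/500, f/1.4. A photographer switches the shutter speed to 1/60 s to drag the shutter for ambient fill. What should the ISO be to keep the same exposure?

Shutter speed: 1/500 → 1/250 → 1/125 → 1/60 — 3 stops slower (brighter).
Need 3 stops darker from the ISO: 800 → 400 → 200 → 100.

ISO 100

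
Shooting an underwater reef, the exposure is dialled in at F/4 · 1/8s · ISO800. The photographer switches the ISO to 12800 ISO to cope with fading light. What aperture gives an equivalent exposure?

f/16

ISO: 800 → 1600 → 3200 → 6400 → 12800 — 4 stops higher (brighter).
Need 4 stops darker from the aperture: f/4 → f/5.6 → f/8 → f/11 → f/16.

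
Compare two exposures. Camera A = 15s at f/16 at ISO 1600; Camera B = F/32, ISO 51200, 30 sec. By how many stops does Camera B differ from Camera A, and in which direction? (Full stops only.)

4 stops brighter

Aperture: f/16 → f/22 → f/32 — 2 stops stopped down (darker).
Shutter speed: 15 → 30 — 1 stop longer (brighter).
ISO: 1600 → 3200 → 6400 → 12800 → 25600 → 51200 — 5 stops higher (brighter).
Net: −2 +1 +5 = +4 stops.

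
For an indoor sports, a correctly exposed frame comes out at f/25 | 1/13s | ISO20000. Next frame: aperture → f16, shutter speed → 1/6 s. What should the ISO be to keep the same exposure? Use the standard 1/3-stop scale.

ISO 4000

Aperture: f/25 → f/22 → f/20 → f/18 → f/16 — 1 1/3 stops larger aperture (brighter).
Shutter speed: 1/13 → 1/10 → 1/8 → 1/6 — 1 stop longer (brighter).
Net change so far: 2 1/3 stops brighter. Offset with the ISO: 20000 → 16000 → 12800 → 10000 → 8000 → 6400 → 5000 → 4000.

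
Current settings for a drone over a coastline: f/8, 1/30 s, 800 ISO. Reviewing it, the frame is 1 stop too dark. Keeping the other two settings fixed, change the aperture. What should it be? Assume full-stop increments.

Underexposed by 1 stop → need 1 stop brighter.
Aperture: f/8 → f/5.6.

f/5.6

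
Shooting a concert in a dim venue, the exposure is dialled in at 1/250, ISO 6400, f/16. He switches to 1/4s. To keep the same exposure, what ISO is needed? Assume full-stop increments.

Shutter speed: 1/250 → 1/125 → 1/60 → 1/30 → 1/15 → 1/8 → 1/4 — 6 stops longer (brighter).
Need 6 stops darker from the ISO: 6400 → 3200 → 1600 → 800 → 400 → 200 → 100.

ISO 100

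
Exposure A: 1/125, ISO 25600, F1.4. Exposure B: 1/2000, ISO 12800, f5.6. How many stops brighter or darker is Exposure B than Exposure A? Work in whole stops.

Aperture: f/1.4 → f/2 → f/2.8 → f/4 → f/5.6 — 4 stops smaller aperture (darker).
Shutter speed: 1/125 → 1/250 → 1/500 → 1/1000 → 1/2000 — 4 stops shorter (darker).
ISO: 25600 → 12800 — 1 stop dropped (darker).
Net: −4 −4 −1 = −9 stops.

9 stops darker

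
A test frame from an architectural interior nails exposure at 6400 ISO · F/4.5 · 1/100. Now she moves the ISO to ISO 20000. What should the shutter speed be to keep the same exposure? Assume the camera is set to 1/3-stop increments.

ISO: 6400 → 8000 → 10000 → 12800 → 16000 → 20000 — 1 2/3 stops higher (brighter).
Need 1 2/3 stops darker from the shutter speed: 1/100 → 1/125 → 1/160 → 1/200 → 1/250 → 1/320.

1/320s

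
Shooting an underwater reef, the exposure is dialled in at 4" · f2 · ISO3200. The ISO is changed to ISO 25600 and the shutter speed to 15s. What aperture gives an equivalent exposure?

ISO: 3200 → 6400 → 12800 → 25600 — 3 stops higher (brighter).
Shutter speed: 4 → 8 → 15 — 2 stops longer (brighter).
Net change so far: 5 stops brighter. Offset with the aperture: f/2 → f/2.8 → f/4 → f/5.6 → f/8 → f/11.

f/11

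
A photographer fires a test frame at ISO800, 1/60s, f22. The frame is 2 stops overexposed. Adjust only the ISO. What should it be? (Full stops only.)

ISO 200

Overexposed by 2 stops → need 2 stops darker.
ISO: 800 → 400 → 200.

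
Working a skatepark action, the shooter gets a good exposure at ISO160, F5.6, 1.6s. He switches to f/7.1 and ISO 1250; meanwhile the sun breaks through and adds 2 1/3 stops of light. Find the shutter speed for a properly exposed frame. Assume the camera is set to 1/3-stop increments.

Scene light: 2 1/3 stops brighter.
Aperture: f/5.6 → f/6.3 → f/7.1 — 2/3 stop smaller aperture (darker).
ISO: 160 → 200 → 250 → 320 → 400 → 500 → 640 → 800 → 1000 → 1250 — 3 stops higher (brighter).
Net so far: 4 2/3 stops brighter. Shutter speed: 1.6 → 1.3 → 1 → 0.8 → 0.6 → 0.5 → 0.4 → 0.3 → 1/4 → 1/5 → 1/6 → 1/8 → 1/10 → 1/13 → 1/15.

1/15s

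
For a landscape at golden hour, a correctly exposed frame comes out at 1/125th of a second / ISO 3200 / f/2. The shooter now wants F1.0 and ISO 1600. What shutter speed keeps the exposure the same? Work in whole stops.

Aperture: f/2 → f/1.4 → f/1.0 — 2 stops opened up (brighter).
ISO: 3200 → 1600 — 1 stop dropped (darker).
Net change so far: 1 stop brighter. Offset with the shutter speed: 1/125 → 1/250.

1/250s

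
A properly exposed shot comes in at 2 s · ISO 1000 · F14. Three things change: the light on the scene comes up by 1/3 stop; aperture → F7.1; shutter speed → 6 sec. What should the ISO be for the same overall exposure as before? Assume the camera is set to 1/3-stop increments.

ISO 64

Scene light: 1/3 stop brighter.
Aperture: f/14 → f/13 → f/11 → f/10 → f/9 → f/8 → f/7.1 — 2 stops wider (brighter).
Shutter speed: 2 → 2.5 → 3.2 → 4 → 5 → 6 — 1 2/3 stops longer (brighter).
Net so far: 4 stops brighter. ISO: 1000 → 800 → 640 → 500 → 400 → 320 → 250 → 200 → 160 → 125 → 100 → 80 → 64.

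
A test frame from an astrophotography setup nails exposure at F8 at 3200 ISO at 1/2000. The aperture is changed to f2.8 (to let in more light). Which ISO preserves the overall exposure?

Aperture: f/8 → f/5.6 → f/4 → f/2.8 — 3 stops wider (brighter).
Need 3 stops darker from the ISO: 3200 → 1600 → 800 → 400.

ISO 400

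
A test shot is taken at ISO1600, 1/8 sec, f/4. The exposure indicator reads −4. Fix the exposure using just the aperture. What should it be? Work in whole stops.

Underexposed by 4 stops → need 4 stops brighter.
Aperture: f/4 → f/2.8 → f/2 → f/1.4 → f/1.0.

f/1.0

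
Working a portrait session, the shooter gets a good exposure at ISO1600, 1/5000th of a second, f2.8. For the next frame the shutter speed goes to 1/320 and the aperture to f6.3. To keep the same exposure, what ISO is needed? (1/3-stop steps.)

Shutter speed: 1/5000 → 1/4000 → 1/3200 → 1/2500 → 1/2000 → 1/1600 → 1/1250 → 1/1000 → 1/800 → 1/640 → 1/500 → 1/400 → 1/320 — 4 stops slower (brighter).
Aperture: f/2.8 → f/3.2 → f/3.5 → f/4 → f/4.5 → f/5 → f/5.6 → f/6.3 — 2 1/3 stops narrower (darker).
Net change so far: 1 2/3 stops brighter. Offset with the ISO: 1600 → 1250 → 1000 → 800 → 640 → 500.

ISO 500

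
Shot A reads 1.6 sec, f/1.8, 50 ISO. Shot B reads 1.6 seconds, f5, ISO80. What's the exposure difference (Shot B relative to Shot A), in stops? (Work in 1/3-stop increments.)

Aperture: f/1.8 → f/2 → f/2.2 → f/2.5 → f/2.8 → f/3.2 → f/3.5 → f/4 → f/4.5 → f/5 — 3 stops narrower (darker).
Shutter speed: unchanged.
ISO: 50 → 64 → 80 — 2/3 stop raised (brighter).
Net: −3 +2/3 = −2 1/3 stops.

2 1/3 stops darker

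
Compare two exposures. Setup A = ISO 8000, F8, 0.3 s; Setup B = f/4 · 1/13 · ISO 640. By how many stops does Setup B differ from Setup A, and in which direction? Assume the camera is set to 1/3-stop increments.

3 2/3 stops darker

Aperture: f/8 → f/7.1 → f/6.3 → f/5.6 → f/5 → f/4.5 → f/4 — 2 stops opened up (brighter).
Shutter speed: 0.3 → 1/4 → 1/5 → 1/6 → 1/8 → 1/10 → 1/13 — 2 stops shorter (darker).
ISO: 8000 → 6400 → 5000 → 4000 → 3200 → 2500 → 2000 → 1600 → 1250 → 1000 → 800 → 640 — 3 2/3 stops lower (darker).
Net: +2 −2 −3 2/3 = −3 2/3 stops.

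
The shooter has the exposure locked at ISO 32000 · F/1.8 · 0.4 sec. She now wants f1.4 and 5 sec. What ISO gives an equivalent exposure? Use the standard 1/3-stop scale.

Aperture: f/1.8 → f/1.6 → f/1.4 — 2/3 stop larger aperture (brighter).
Shutter speed: 0.4 → 0.5 → 0.6 → 0.8 → 1 → 1.3 → 1.6 → 2 → 2.5 → 3.2 → 4 → 5 — 3 2/3 stops slower (brighter).
Net change so far: 4 1/3 stops brighter. Offset with the ISO: 32000 → 25600 → 20000 → 16000 → 12800 → 10000 → 8000 → 6400 → 5000 → 4000 → 3200 → 2500 → 2000 → 1600.

ISO 1600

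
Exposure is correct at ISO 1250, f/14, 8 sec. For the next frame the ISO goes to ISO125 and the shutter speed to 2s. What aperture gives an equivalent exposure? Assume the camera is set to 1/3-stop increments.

f/2.2

ISO: 1250 → 1000 → 800 → 640 → 500 → 400 → 320 → 250 → 200 → 160 → 125 — 3 1/3 stops lower (darker).
Shutter speed: 8 → 6 → 5 → 4 → 3.2 → 2.5 → 2 — 2 stops faster (darker).
Net change so far: 5 1/3 stops darker. Offset with the aperture: f/14 → f/13 → f/11 → f/10 → f/9 → f/8 → f/7.1 → f/6.3 → f/5.6 → f/5 → f/4.5 → f/4 → f/3.5 → f/3.2 → f/2.8 → f/2.5 → f/2.2.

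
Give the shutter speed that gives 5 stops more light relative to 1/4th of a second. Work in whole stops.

Shutter speed: 1/4 → 1/2 → 1 → 2 → 4 → 8 — 5 stops slower (brighter).

8 s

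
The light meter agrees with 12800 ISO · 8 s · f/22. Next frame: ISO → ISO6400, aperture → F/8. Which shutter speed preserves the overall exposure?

ISO: 12800 → 6400 — 1 stop lower (darker).
Aperture: f/22 → f/16 → f/11 → f/8 — 3 stops larger aperture (brighter).
Net change so far: 2 stops brighter. Offset with the shutter speed: 8 → 4 → 2.

2 s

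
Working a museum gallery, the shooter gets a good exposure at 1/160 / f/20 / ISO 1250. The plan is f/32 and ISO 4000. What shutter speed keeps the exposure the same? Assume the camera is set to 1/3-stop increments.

1/200s

Aperture: f/20 → f/22 → f/25 → f/29 → f/32 — 1 1/3 stops narrower (darker).
ISO: 1250 → 1600 → 2000 → 2500 → 3200 → 4000 — 1 2/3 stops raised (brighter).
Net change so far: 1/3 stop brighter. Offset with the shutter speed: 1/160 → 1/200.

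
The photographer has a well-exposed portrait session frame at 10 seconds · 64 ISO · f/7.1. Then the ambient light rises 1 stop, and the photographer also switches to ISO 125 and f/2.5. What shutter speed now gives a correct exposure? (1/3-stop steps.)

0.3 s

Scene light: 1 stop brighter.
ISO: 64 → 80 → 100 → 125 — 1 stop raised (brighter).
Aperture: f/7.1 → f/6.3 → f/5.6 → f/5 → f/4.5 → f/4 → f/3.5 → f/3.2 → f/2.8 → f/2.5 — 3 stops larger aperture (brighter).
Net so far: 5 stops brighter. Shutter speed: 10 → 8 → 6 → 5 → 4 → 3.2 → 2.5 → 2 → 1.6 → 1.3 → 1 → 0.8 → 0.6 → 0.5 → 0.4 → 0.3.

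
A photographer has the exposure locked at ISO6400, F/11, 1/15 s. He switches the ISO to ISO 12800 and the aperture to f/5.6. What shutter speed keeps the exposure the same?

1/125s

ISO: 6400 → 12800 — 1 stop raised (brighter).
Aperture: f/11 → f/8 → f/5.6 — 2 stops wider (brighter).
Net change so far: 3 stops brighter. Offset with the shutter speed: 1/15 → 1/30 → 1/60 → 1/125.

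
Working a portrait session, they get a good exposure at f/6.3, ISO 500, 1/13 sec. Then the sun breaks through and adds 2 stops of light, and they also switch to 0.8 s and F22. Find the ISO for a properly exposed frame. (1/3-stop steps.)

ISO 160

Scene light: 2 stops brighter.
Shutter speed: 1/13 → 1/10 → 1/8 → 1/6 → 1/5 → 1/4 → 0.3 → 0.4 → 0.5 → 0.6 → 0.8 — 3 1/3 stops longer (brighter).
Aperture: f/6.3 → f/7.1 → f/8 → f/9 → f/10 → f/11 → f/13 → f/14 → f/16 → f/18 → f/20 → f/22 — 3 2/3 stops smaller aperture (darker).
Net so far: 1 2/3 stops brighter. ISO: 500 → 400 → 320 → 250 → 200 → 160.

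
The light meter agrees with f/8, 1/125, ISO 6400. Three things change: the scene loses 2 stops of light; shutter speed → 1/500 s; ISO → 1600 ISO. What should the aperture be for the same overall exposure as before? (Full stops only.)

Scene light: 2 stops darker.
Shutter speed: 1/125 → 1/250 → 1/500 — 2 stops shorter (darker).
ISO: 6400 → 3200 → 1600 — 2 stops lower (darker).
Net so far: 6 stops darker. Aperture: f/8 → f/5.6 → f/4 → f/2.8 → f/2 → f/1.4 → f/1.0.

f/1.0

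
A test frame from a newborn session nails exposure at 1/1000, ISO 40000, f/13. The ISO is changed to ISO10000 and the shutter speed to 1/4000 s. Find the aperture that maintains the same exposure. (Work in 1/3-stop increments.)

ISO: 40000 → 32000 → 25600 → 20000 → 16000 → 12800 → 10000 — 2 stops dropped (darker).
Shutter speed: 1/1000 → 1/1250 → 1/1600 → 1/2000 → 1/2500 → 1/3200 → 1/4000 — 2 stops shorter (darker).
Net change so far: 4 stops darker. Offset with the aperture: f/13 → f/11 → f/10 → f/9 → f/8 → f/7.1 → f/6.3 → f/5.6 → f/5 → f/4.5 → f/4 → f/3.5 → f/3.2.

f/3.2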